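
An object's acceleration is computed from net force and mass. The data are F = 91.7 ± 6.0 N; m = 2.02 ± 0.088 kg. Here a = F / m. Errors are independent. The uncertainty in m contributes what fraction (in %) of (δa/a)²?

30.7%

(δa/a)² = (1·δF/F)² + (-1·δm/m)²
  F term: (1×0.0654)² = 0.00428
  m term: (-1×0.0436)² = 0.00190
Total = 0.00618. Share from m = 0.00190/0.00618 = 0.307.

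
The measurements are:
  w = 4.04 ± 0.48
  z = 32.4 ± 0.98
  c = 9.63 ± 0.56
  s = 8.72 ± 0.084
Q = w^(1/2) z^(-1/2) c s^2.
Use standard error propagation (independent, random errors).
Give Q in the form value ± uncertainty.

Products/powers → add relative errors in quadrature, weighted by exponent:
  (½·δw/w)² = (0.5×0.119)² = 0.00353;  (−½·δz/z)² = (-0.5×0.0302)² = 0.000229;  (1·δc/c)² = (1×0.0582)² = 0.00338;  (2·δs/s)² = (2×0.00963)² = 0.000371
δQ/Q = √(0.00751) = 0.0867
Q = 259, so δQ = 0.0867 × 259 = 22.4.

259 ± 22.4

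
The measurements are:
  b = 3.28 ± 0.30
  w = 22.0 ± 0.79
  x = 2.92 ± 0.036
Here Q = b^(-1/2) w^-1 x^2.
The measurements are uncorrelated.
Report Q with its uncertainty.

For a monomial Q ∝ b^(-1/2), w^-1, x^2, fractional errors add in quadrature:
  (−½·δb/b)² = (-0.5×0.0915)² = 0.00209;  (-1·δw/w)² = (-1×0.0359)² = 0.00129;  (2·δx/x)² = (2×0.0123)² = 0.000608
δQ/Q = √(0.00399) = 0.0632
Q = 0.214, so δQ = 0.0632 × 0.214 = 0.0135.

0.214 ± 0.0135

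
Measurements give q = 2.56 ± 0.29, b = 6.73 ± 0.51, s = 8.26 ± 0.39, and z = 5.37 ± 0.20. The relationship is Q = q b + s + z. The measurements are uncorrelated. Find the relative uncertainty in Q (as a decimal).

0.0774

Let p = q·b = 17.2. δp/p = √((1·δq/q)² + (1·δb/b)²) = √(0.0128 + 0.00574) = 0.136, so δp = 2.35.
Q = p + s + z: δQ = √(δp² + δs² + δz²) = √(5.51 + 0.152 + 0.0400) = 2.39
Q = 30.9, so δQ/Q = 2.39/30.9 = 0.0774.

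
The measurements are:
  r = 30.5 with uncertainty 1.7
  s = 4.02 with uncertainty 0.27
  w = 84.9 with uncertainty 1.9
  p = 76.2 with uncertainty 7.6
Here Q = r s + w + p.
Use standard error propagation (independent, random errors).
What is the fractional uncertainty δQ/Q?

0.0467

Let h = r·s = 123. δh/h = √((1·δr/r)² + (1·δs/s)²) = √(0.00311 + 0.00451) = 0.0873, so δh = 10.7.
Q = h + w + p: δQ = √(δh² + δw² + δp²) = √(115 + 3.61 + 57.8) = 13.3
Q = 284, so δQ/Q = 13.3/284 = 0.0467.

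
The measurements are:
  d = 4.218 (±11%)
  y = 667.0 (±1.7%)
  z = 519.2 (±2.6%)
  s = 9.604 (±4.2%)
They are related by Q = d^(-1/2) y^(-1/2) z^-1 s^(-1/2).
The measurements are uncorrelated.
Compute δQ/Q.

0.0649

Products/powers → add relative errors in quadrature, weighted by exponent:
  (−½·δd/d)² = (-0.5×0.110)² = 0.00302;  (−½·δy/y)² = (-0.5×0.0170)² = 7.23e-05;  (-1·δz/z)² = (-1×0.0260)² = 0.000676;  (−½·δs/s)² = (-0.5×0.0420)² = 0.000441
δQ/Q = √(0.00421) = 0.0649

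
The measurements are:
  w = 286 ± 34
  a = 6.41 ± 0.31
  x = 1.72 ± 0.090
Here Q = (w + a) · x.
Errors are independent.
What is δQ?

Let u = w + a = 292. δu = √(δw² + δa²) = √(1160 + 0.0961) = 34.0, so δu/u = 0.116.
Q is then a monomial in u, x:
δQ/Q = √((δu/u)² + (1·δx/x)²) = √(0.0135 + 0.00274) = 0.128
Q = 503, so δQ = 0.128 × 503 = 64.1.

64.1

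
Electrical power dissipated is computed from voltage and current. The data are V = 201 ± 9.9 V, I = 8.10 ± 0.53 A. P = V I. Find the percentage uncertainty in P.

8.19%

Relative error in a monomial: (δP/P)² = Σ (nᵢ · δxᵢ/xᵢ)².
  (1·δV/V)² = (1×0.0493)² = 0.00243;  (1·δI/I)² = (1×0.0654)² = 0.00428
δP/P = √(0.00671) = 0.0819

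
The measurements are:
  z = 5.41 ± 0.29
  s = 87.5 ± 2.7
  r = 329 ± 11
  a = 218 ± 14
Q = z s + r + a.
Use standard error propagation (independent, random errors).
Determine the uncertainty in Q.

34.3

Let p = z·s = 473. δp/p = √((1·δz/z)² + (1·δs/s)²) = √(0.00287 + 0.000952) = 0.0619, so δp = 29.3.
Q = p + r + a: δQ = √(δp² + δr² + δa²) = √(857 + 121 + 196) = 34.3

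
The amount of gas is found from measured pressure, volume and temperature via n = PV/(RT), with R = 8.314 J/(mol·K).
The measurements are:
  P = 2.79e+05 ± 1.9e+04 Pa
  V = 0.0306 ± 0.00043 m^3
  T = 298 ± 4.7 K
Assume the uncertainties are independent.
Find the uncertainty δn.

Products/powers → add relative errors in quadrature, weighted by exponent:
  (1·δP/P)² = (1×0.0681)² = 0.00464;  (1·δV/V)² = (1×0.0141)² = 0.000197;  (-1·δT/T)² = (-1×0.0158)² = 0.000249
δn/n = √(0.00508) = 0.0713
n = 3.45 mol, so δn = 0.0713 × 3.45 = 0.246 mol.

0.246 mol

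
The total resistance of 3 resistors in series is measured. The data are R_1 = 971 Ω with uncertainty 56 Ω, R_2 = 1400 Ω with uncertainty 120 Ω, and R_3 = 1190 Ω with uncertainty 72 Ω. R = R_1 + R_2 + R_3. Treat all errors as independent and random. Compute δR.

151 Ω

Sums and differences: (δR)² = Σ (cᵢ δxᵢ)².
  (δR_1)² = 3140;  (δR_2)² = 14400;  (δR_3)² = 5180
δR = √(22700) = 151 Ω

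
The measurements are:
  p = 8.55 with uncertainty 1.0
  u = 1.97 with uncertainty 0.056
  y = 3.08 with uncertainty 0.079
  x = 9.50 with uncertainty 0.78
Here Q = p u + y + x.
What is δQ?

Let w = p·u = 16.8. δw/w = √((1·δp/p)² + (1·δu/u)²) = √(0.0137 + 0.000808) = 0.120, so δw = 2.03.
Q = w + y + x: δQ = √(δw² + δy² + δx²) = √(4.11 + 0.00624 + 0.608) = 2.17

2.17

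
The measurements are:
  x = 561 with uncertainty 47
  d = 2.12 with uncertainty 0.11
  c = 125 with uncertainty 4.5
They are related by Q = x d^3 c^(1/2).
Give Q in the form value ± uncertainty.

59800 ± 10600

For a monomial Q ∝ x, d^3, c^(1/2), fractional errors add in quadrature:
  (1·δx/x)² = (1×0.0838)² = 0.00702;  (3·δd/d)² = (3×0.0519)² = 0.0242;  (½·δc/c)² = (0.5×0.0360)² = 0.000324
δQ/Q = √(0.0316) = 0.178
Q = 59800, so δQ = 0.178 × 59800 = 10600.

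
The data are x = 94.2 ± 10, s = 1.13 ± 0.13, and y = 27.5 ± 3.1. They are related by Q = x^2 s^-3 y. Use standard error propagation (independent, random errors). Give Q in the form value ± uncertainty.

Each factor contributes (exponent × relative error)² to (δQ/Q)²:
  (2·δx/x)² = (2×0.106)² = 0.0451;  (-3·δs/s)² = (-3×0.115)² = 0.119;  (1·δy/y)² = (1×0.113)² = 0.0127
δQ/Q = √(0.177) = 0.421
Q = 1.69e+05, so δQ = 0.421 × 1.69e+05 = 71100.

(1.69 ± 0.711) × 10^5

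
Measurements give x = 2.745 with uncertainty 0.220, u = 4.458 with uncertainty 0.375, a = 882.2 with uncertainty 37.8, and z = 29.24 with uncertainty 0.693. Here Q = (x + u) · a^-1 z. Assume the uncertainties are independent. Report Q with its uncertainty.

0.2387 ± 0.0186

Let w = x + u = 7.203. δw = √(δx² + δu²) = √(0.0484 + 0.141) = 0.435, so δw/w = 0.0604.
Q is then a monomial in w, a, z:
δQ/Q = √((δw/w)² + (-1·δa/a)² + (1·δz/z)²) = √(0.00364 + 0.00184 + 0.000562) = 0.0777
Q = 0.2387, so δQ = 0.0777 × 0.2387 = 0.0186.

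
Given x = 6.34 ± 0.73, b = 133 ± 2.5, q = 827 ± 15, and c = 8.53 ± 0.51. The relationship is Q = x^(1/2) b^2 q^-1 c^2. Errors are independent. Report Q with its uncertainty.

For a monomial Q ∝ x^(1/2), b^2, q^-1, c^2, fractional errors add in quadrature:
  (½·δx/x)² = (0.5×0.115)² = 0.00331;  (2·δb/b)² = (2×0.0188)² = 0.00141;  (-1·δq/q)² = (-1×0.0181)² = 0.000329;  (2·δc/c)² = (2×0.0598)² = 0.0143
δQ/Q = √(0.0194) = 0.139
Q = 3920, so δQ = 0.139 × 3920 = 545.

3920 ± 545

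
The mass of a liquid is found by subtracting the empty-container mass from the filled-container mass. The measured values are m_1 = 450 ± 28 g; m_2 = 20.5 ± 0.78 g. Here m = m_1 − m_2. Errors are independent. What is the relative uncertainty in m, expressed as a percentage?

Sums and differences: (δm)² = Σ (cᵢ δxᵢ)².
  (δm_1)² = 784;  (δm_2)² = 0.608
δm = √(785) = 28.0 g
m = 430 g, so δm/m = 28.0/430 = 0.0652.

6.52%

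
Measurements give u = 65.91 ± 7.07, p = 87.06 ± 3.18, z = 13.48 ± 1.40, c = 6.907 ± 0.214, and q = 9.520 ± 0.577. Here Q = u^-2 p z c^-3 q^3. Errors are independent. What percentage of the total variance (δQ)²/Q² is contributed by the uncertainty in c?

8.65%

(δQ/Q)² = (-2·δu/u)² + (1·δp/p)² + (1·δz/z)² + (-3·δc/c)² + (3·δq/q)²
  u term: (-2×0.107)² = 0.0460
  p term: (1×0.0365)² = 0.00133
  z term: (1×0.104)² = 0.0108
  c term: (-3×0.0310)² = 0.00864
  q term: (3×0.0606)² = 0.0331
Total = 0.0998. Share from c = 0.00864/0.0998 = 0.0865.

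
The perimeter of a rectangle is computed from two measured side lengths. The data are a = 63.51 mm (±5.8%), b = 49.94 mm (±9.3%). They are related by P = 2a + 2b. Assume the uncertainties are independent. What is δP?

11.9 mm

P is a linear combination, so absolute uncertainties add in quadrature:
  (2·δa)² = 54.3;  (2·δb)² = 86.3
δP = √(141) = 11.9 mm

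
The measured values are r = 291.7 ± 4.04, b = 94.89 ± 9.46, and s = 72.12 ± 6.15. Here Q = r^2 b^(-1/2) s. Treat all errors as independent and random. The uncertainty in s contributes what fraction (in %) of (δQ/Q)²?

(δQ/Q)² = (2·δr/r)² + (−½·δb/b)² + (1·δs/s)²
  r term: (2×0.0138)² = 0.000767
  b term: (-0.5×0.0997)² = 0.00248
  s term: (1×0.0853)² = 0.00727
Total = 0.0105. Share from s = 0.00727/0.0105 = 0.691.

69.1%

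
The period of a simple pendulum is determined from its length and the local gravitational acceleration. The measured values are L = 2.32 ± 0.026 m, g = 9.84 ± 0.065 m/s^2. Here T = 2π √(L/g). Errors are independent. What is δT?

Products/powers → add relative errors in quadrature, weighted by exponent:
  (½·δL/L)² = (0.5×0.0112)² = 3.14e-05;  (−½·δg/g)² = (-0.5×0.00661)² = 1.09e-05
δT/T = √(4.23e-05) = 0.00650
T = 3.05 s, so δT = 0.00650 × 3.05 = 0.0198 s.

0.0198 s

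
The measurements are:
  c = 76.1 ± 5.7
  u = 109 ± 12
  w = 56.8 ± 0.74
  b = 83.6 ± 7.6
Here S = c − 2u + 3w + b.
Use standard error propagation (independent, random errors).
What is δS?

S is a linear combination, so absolute uncertainties add in quadrature:
  (δc)² = 32.5;  (2·δu)² = 576;  (3·δw)² = 4.93;  (δb)² = 57.8
δS = √(671) = 25.9

25.9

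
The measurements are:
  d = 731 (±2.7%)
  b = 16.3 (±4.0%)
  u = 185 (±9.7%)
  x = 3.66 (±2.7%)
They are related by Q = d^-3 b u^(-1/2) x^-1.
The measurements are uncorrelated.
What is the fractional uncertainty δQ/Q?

Products/powers → add relative errors in quadrature, weighted by exponent:
  (-3·δd/d)² = (-3×0.0270)² = 0.00656;  (1·δb/b)² = (1×0.0400)² = 0.00160;  (−½·δu/u)² = (-0.5×0.0970)² = 0.00235;  (-1·δx/x)² = (-1×0.0270)² = 0.000729
δQ/Q = √(0.0112) = 0.106

0.106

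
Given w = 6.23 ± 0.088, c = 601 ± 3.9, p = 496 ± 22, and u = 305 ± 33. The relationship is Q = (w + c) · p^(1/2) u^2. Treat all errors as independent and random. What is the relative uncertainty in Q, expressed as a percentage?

21.8%

Let h = w + c = 607. δh = √(δw² + δc²) = √(0.00774 + 15.2) = 3.90, so δh/h = 0.00642.
Q is then a monomial in h, p, u:
δQ/Q = √((δh/h)² + (½·δp/p)² + (2·δu/u)²) = √(4.13e-05 + 0.000492 + 0.0468) = 0.218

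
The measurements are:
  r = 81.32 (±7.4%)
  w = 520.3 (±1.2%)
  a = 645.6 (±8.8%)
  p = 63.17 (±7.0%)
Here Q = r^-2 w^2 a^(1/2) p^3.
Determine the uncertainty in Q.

6.86e+07

Each factor contributes (exponent × relative error)² to (δQ/Q)²:
  (-2·δr/r)² = (-2×0.0740)² = 0.0219;  (2·δw/w)² = (2×0.0120)² = 0.000576;  (½·δa/a)² = (0.5×0.0880)² = 0.00194;  (3·δp/p)² = (3×0.0700)² = 0.0441
δQ/Q = √(0.0685) = 0.262
Q = 2.622e+08, so δQ = 0.262 × 2.622e+08 = 6.86e+07.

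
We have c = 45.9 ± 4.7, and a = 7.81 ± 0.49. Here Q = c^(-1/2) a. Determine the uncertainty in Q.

0.0934

Q is a product of powers, so relative uncertainties combine in quadrature:
  (−½·δc/c)² = (-0.5×0.102)² = 0.00262;  (1·δa/a)² = (1×0.0627)² = 0.00394
δQ/Q = √(0.00656) = 0.0810
Q = 1.15, so δQ = 0.0810 × 1.15 = 0.0934.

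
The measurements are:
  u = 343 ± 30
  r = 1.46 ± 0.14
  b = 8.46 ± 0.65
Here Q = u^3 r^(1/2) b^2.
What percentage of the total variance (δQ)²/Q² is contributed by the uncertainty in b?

(δQ/Q)² = (3·δu/u)² + (½·δr/r)² + (2·δb/b)²
  u term: (3×0.0875)² = 0.0688
  r term: (0.5×0.0959)² = 0.00230
  b term: (2×0.0768)² = 0.0236
Total = 0.0948. Share from b = 0.0236/0.0948 = 0.249.

24.9%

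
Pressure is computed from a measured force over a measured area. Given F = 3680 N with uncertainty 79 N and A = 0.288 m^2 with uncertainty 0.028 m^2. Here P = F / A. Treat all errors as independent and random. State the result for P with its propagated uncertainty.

12800 ± 1270 Pa

Relative error in a monomial: (δP/P)² = Σ (nᵢ · δxᵢ/xᵢ)².
  (1·δF/F)² = (1×0.0215)² = 0.000461;  (-1·δA/A)² = (-1×0.0972)² = 0.00945
δP/P = √(0.00991) = 0.0996
P = 12800 Pa, so δP = 0.0996 × 12800 = 1270 Pa.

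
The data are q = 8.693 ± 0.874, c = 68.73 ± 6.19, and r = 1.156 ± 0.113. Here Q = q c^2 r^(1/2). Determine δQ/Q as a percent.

21.2%

Products/powers → add relative errors in quadrature, weighted by exponent:
  (1·δq/q)² = (1×0.101)² = 0.0101;  (2·δc/c)² = (2×0.0901)² = 0.0324;  (½·δr/r)² = (0.5×0.0978)² = 0.00239
δQ/Q = √(0.0449) = 0.212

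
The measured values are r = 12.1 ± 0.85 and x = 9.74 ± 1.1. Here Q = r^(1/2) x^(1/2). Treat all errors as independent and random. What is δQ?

0.722

Q is a product of powers, so relative uncertainties combine in quadrature:
  (½·δr/r)² = (0.5×0.0702)² = 0.00123;  (½·δx/x)² = (0.5×0.113)² = 0.00319
δQ/Q = √(0.00442) = 0.0665
Q = 10.9, so δQ = 0.0665 × 10.9 = 0.722.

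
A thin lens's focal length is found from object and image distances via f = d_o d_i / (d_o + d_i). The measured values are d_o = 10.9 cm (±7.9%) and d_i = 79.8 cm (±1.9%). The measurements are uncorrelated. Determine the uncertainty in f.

0.667 cm

∂f/∂d_o = (d_i/(d_o+d_i))² = 0.774;  ∂f/∂d_i = (d_o/(d_o+d_i))² = 0.0144
δf = √((∂f/∂d_o · δd_o)² + (∂f/∂d_i · δd_i)²) = √(0.444 + 0.000480) = 0.667 cm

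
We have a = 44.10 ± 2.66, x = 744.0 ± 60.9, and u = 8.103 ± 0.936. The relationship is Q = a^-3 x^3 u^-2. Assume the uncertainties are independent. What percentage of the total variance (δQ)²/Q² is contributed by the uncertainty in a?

22.4%

(δQ/Q)² = (-3·δa/a)² + (3·δx/x)² + (-2·δu/u)²
  a term: (-3×0.0603)² = 0.0327
  x term: (3×0.0819)² = 0.0603
  u term: (-2×0.116)² = 0.0534
Total = 0.146. Share from a = 0.0327/0.146 = 0.224.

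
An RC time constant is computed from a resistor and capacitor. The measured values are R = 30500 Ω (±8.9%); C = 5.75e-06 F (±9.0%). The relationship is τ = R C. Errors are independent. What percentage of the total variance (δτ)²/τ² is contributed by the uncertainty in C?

(δτ/τ)² = (1·δR/R)² + (1·δC/C)²
  R term: (1×0.0890)² = 0.00792
  C term: (1×0.0900)² = 0.00810
Total = 0.0160. Share from C = 0.00810/0.0160 = 0.506.

50.6%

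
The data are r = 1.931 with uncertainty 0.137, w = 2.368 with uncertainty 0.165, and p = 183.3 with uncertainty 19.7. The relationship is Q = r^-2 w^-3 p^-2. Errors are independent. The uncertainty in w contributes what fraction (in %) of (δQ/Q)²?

(δQ/Q)² = (-2·δr/r)² + (-3·δw/w)² + (-2·δp/p)²
  r term: (-2×0.0709)² = 0.0201
  w term: (-3×0.0697)² = 0.0437
  p term: (-2×0.107)² = 0.0462
Total = 0.110. Share from w = 0.0437/0.110 = 0.397.

39.7%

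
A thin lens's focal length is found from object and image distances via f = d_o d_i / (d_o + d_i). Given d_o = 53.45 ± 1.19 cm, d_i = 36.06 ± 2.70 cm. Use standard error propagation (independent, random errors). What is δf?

∂f/∂d_o = (d_i/(d_o+d_i))² = 0.162;  ∂f/∂d_i = (d_o/(d_o+d_i))² = 0.357
δf = √((∂f/∂d_o · δd_o)² + (∂f/∂d_i · δd_i)²) = √(0.0373 + 0.927) = 0.982 cm

0.982 cm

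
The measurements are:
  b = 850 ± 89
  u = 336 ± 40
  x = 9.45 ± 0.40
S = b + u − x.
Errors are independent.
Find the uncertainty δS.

97.6

Each term contributes (cᵢ δxᵢ)² to (δS)²:
  (δb)² = 7920;  (δu)² = 1600;  (δx)² = 0.160
δS = √(9520) = 97.6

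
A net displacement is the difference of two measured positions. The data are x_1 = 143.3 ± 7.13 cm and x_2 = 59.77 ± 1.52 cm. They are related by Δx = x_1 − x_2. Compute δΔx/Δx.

Δx is a linear combination, so absolute uncertainties add in quadrature:
  (δx_1)² = 50.8;  (δx_2)² = 2.31
δΔx = √(53.1) = 7.29 cm
Δx = 83.53 cm, so δΔx/Δx = 7.29/83.53 = 0.0873.

0.0873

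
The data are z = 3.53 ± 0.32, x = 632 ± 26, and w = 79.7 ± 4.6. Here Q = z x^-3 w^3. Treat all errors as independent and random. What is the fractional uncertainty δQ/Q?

0.231

Each factor contributes (exponent × relative error)² to (δQ/Q)²:
  (1·δz/z)² = (1×0.0907)² = 0.00822;  (-3·δx/x)² = (-3×0.0411)² = 0.0152;  (3·δw/w)² = (3×0.0577)² = 0.0300
δQ/Q = √(0.0534) = 0.231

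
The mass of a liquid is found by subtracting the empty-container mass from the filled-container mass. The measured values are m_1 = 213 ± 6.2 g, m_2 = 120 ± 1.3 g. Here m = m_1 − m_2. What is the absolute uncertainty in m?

6.33 g

Absolute uncertainties add in quadrature for a linear combination:
  (δm_1)² = 38.4;  (δm_2)² = 1.69
δm = √(40.1) = 6.33 g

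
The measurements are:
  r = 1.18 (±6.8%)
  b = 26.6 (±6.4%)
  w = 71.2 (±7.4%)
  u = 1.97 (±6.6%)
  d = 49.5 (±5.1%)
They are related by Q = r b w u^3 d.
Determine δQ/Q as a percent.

Since Q is a product/quotient, work with relative uncertainties:
  (1·δr/r)² = (1×0.0680)² = 0.00462;  (1·δb/b)² = (1×0.0640)² = 0.00410;  (1·δw/w)² = (1×0.0740)² = 0.00548;  (3·δu/u)² = (3×0.0660)² = 0.0392;  (1·δd/d)² = (1×0.0510)² = 0.00260
δQ/Q = √(0.0560) = 0.237

23.7%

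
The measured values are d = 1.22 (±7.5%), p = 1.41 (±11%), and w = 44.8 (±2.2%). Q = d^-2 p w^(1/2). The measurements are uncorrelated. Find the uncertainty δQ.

1.18

For a monomial Q ∝ d^-2, p, w^(1/2), fractional errors add in quadrature:
  (-2·δd/d)² = (-2×0.0750)² = 0.0225;  (1·δp/p)² = (1×0.110)² = 0.0121;  (½·δw/w)² = (0.5×0.0220)² = 0.000121
δQ/Q = √(0.0347) = 0.186
Q = 6.34, so δQ = 0.186 × 6.34 = 1.18.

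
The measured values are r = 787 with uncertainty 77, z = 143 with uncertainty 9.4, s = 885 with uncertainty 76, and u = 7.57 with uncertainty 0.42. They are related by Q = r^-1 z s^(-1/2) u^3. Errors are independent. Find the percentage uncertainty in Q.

20.8%

Products/powers → add relative errors in quadrature, weighted by exponent:
  (-1·δr/r)² = (-1×0.0978)² = 0.00957;  (1·δz/z)² = (1×0.0657)² = 0.00432;  (−½·δs/s)² = (-0.5×0.0859)² = 0.00184;  (3·δu/u)² = (3×0.0555)² = 0.0277
δQ/Q = √(0.0434) = 0.208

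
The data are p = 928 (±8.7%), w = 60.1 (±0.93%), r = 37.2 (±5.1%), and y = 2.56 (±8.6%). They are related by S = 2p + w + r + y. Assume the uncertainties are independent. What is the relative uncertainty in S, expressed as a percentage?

8.26%

Each term contributes (cᵢ δxᵢ)² to (δS)²:
  (2·δp)² = 26100;  (δw)² = 0.312;  (δr)² = 3.60;  (δy)² = 0.0485
δS = √(26100) = 161
S = 1960, so δS/S = 161/1960 = 0.0826.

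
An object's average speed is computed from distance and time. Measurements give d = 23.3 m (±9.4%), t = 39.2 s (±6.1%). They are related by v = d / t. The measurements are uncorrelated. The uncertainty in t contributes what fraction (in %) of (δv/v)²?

29.6%

(δv/v)² = (1·δd/d)² + (-1·δt/t)²
  d term: (1×0.0940)² = 0.00884
  t term: (-1×0.0610)² = 0.00372
Total = 0.0126. Share from t = 0.00372/0.0126 = 0.296.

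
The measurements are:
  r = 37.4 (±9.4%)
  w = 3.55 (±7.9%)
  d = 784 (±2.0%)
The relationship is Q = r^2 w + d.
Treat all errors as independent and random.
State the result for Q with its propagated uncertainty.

Let p = r^2·w = 4970. δp/p = √((2·δr/r)² + (1·δw/w)²) = √(0.0353 + 0.00624) = 0.204, so δp = 1010.
Q = p + d: δQ = √(δp² + δd²) = √(1.03e+06 + 246) = 1010
Q = 5750.

5750 ± 1010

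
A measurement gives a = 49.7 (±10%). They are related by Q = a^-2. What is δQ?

8.1e-05

Q ∝ a^-2, so δQ/Q = |-2| · δa/a = 2 × 0.100 = 0.200.
Q = 0.000405, so δQ = 0.200 × 0.000405 = 8.1e-05.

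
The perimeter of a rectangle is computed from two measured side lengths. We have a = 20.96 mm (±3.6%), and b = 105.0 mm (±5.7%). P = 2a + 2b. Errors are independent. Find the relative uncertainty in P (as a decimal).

0.0479

For a sum/difference, combine absolute errors in quadrature:
  (2·δa)² = 2.28;  (2·δb)² = 143
δP = √(146) = 12.1 mm
P = 251.9 mm, so δP/P = 12.1/251.9 = 0.0479.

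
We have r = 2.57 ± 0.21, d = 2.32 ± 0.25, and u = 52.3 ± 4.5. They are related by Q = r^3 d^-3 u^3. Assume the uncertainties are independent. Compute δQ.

Each factor contributes (exponent × relative error)² to (δQ/Q)²:
  (3·δr/r)² = (3×0.0817)² = 0.0601;  (-3·δd/d)² = (-3×0.108)² = 0.105;  (3·δu/u)² = (3×0.0860)² = 0.0666
δQ/Q = √(0.231) = 0.481
Q = 1.94e+05, so δQ = 0.481 × 1.94e+05 = 93500.

93500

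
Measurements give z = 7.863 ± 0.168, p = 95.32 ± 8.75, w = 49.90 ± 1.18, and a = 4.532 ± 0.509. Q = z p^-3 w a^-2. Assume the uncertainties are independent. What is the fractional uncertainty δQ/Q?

0.357

Products/powers → add relative errors in quadrature, weighted by exponent:
  (1·δz/z)² = (1×0.0214)² = 0.000457;  (-3·δp/p)² = (-3×0.0918)² = 0.0758;  (1·δw/w)² = (1×0.0236)² = 0.000559;  (-2·δa/a)² = (-2×0.112)² = 0.0505
δQ/Q = √(0.127) = 0.357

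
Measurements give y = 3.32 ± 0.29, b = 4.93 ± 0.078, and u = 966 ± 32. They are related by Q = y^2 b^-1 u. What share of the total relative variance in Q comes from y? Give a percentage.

95.8%

(δQ/Q)² = (2·δy/y)² + (-1·δb/b)² + (1·δu/u)²
  y term: (2×0.0873)² = 0.0305
  b term: (-1×0.0158)² = 0.000250
  u term: (1×0.0331)² = 0.00110
Total = 0.0319. Share from y = 0.0305/0.0319 = 0.958.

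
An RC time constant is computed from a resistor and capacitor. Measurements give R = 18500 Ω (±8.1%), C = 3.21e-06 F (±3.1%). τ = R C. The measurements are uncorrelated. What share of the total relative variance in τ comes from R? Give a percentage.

(δτ/τ)² = (1·δR/R)² + (1·δC/C)²
  R term: (1×0.0810)² = 0.00656
  C term: (1×0.0310)² = 0.000961
Total = 0.00752. Share from R = 0.00656/0.00752 = 0.872.

87.2%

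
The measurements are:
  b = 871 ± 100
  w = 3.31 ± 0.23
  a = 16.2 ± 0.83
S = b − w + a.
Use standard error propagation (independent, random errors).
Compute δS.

100

Absolute uncertainties add in quadrature for a linear combination:
  (δb)² = 10000;  (δw)² = 0.0529;  (δa)² = 0.689
δS = √(10000) = 100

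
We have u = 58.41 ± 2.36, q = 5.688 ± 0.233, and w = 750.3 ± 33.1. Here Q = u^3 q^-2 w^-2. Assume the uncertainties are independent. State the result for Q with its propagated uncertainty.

0.01094 ± 0.00187

Each factor contributes (exponent × relative error)² to (δQ/Q)²:
  (3·δu/u)² = (3×0.0404)² = 0.0147;  (-2·δq/q)² = (-2×0.0410)² = 0.00671;  (-2·δw/w)² = (-2×0.0441)² = 0.00778
δQ/Q = √(0.0292) = 0.171
Q = 0.01094, so δQ = 0.171 × 0.01094 = 0.00187.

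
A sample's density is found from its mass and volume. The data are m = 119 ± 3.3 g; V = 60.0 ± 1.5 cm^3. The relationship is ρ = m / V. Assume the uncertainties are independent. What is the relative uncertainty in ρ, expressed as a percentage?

Relative error in a monomial: (δρ/ρ)² = Σ (nᵢ · δxᵢ/xᵢ)².
  (1·δm/m)² = (1×0.0277)² = 0.000769;  (-1·δV/V)² = (-1×0.0250)² = 0.000625
δρ/ρ = √(0.00139) = 0.0373

3.73%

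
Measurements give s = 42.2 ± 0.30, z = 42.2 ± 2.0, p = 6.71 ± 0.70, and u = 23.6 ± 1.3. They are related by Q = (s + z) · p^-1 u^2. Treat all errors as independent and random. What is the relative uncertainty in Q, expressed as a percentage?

Let w = s + z = 84.4. δw = √(δs² + δz²) = √(0.0900 + 4.00) = 2.02, so δw/w = 0.0240.
Q is then a monomial in w, p, u:
δQ/Q = √((δw/w)² + (-1·δp/p)² + (2·δu/u)²) = √(0.000574 + 0.0109 + 0.0121) = 0.154

15.4%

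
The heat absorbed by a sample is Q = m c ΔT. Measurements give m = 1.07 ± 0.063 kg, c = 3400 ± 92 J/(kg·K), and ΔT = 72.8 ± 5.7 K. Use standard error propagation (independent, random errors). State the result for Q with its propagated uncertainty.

(2.65 ± 0.269) × 10^5 J

Relative error in a monomial: (δQ/Q)² = Σ (nᵢ · δxᵢ/xᵢ)².
  (1·δm/m)² = (1×0.0589)² = 0.00347;  (1·δc/c)² = (1×0.0271)² = 0.000732;  (1·δΔT/ΔT)² = (1×0.0783)² = 0.00613
δQ/Q = √(0.0103) = 0.102
Q = 2.65e+05 J, so δQ = 0.102 × 2.65e+05 = 26900 J.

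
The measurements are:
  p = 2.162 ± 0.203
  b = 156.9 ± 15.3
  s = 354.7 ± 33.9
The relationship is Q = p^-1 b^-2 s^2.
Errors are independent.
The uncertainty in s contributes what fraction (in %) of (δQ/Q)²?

(δQ/Q)² = (-1·δp/p)² + (-2·δb/b)² + (2·δs/s)²
  p term: (-1×0.0939)² = 0.00882
  b term: (-2×0.0975)² = 0.0380
  s term: (2×0.0956)² = 0.0365
Total = 0.0834. Share from s = 0.0365/0.0834 = 0.438.

43.8%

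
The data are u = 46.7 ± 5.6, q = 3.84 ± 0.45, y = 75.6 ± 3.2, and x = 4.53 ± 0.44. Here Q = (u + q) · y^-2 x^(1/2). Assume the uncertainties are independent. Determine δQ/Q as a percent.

Let w = u + q = 50.5. δw = √(δu² + δq²) = √(31.4 + 0.203) = 5.62, so δw/w = 0.111.
Q is then a monomial in w, y, x:
δQ/Q = √((δw/w)² + (-2·δy/y)² + (½·δx/x)²) = √(0.0124 + 0.00717 + 0.00236) = 0.148

14.8%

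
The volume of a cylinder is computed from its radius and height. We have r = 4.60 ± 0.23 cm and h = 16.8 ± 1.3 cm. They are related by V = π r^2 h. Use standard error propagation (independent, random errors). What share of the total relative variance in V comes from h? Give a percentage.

37.5%

(δV/V)² = (2·δr/r)² + (1·δh/h)²
  r term: (2×0.0500)² = 0.0100
  h term: (1×0.0774)² = 0.00599
Total = 0.0160. Share from h = 0.00599/0.0160 = 0.375.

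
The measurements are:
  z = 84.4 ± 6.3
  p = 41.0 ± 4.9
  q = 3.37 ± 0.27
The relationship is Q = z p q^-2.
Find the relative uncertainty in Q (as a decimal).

Relative error in a monomial: (δQ/Q)² = Σ (nᵢ · δxᵢ/xᵢ)².
  (1·δz/z)² = (1×0.0746)² = 0.00557;  (1·δp/p)² = (1×0.120)² = 0.0143;  (-2·δq/q)² = (-2×0.0801)² = 0.0257
δQ/Q = √(0.0455) = 0.213

0.213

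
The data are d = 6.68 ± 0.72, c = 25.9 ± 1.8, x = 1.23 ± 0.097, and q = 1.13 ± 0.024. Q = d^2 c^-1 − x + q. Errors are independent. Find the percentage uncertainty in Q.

Let p = d^2·c^-1 = 1.72. δp/p = √((2·δd/d)² + (-1·δc/c)²) = √(0.0465 + 0.00483) = 0.226, so δp = 0.390.
Q = p − x + q: δQ = √(δp² + δx² + δq²) = √(0.152 + 0.00941 + 0.000576) = 0.403
Q = 1.62, so δQ/Q = 0.403/1.62 = 0.248.

24.8%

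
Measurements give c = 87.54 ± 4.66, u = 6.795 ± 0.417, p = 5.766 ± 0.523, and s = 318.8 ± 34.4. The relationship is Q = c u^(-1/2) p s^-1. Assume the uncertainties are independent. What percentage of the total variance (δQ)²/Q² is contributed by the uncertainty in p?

34.8%

(δQ/Q)² = (1·δc/c)² + (−½·δu/u)² + (1·δp/p)² + (-1·δs/s)²
  c term: (1×0.0532)² = 0.00283
  u term: (-0.5×0.0614)² = 0.000942
  p term: (1×0.0907)² = 0.00823
  s term: (-1×0.108)² = 0.0116
Total = 0.0236. Share from p = 0.00823/0.0236 = 0.348.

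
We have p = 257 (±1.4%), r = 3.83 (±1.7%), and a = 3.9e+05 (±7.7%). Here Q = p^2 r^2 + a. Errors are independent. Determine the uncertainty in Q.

Let w = p^2·r^2 = 9.69e+05. δw/w = √((2·δp/p)² + (2·δr/r)²) = √(0.000784 + 0.00116) = 0.0440, so δw = 42700.
Q = w + a: δQ = √(δw² + δa²) = √(1.82e+09 + 9.02e+08) = 52200

52200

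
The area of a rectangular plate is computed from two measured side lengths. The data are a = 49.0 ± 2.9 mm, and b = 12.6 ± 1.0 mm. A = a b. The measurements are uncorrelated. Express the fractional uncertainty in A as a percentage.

Each factor contributes (exponent × relative error)² to (δA/A)²:
  (1·δa/a)² = (1×0.0592)² = 0.00350;  (1·δb/b)² = (1×0.0794)² = 0.00630
δA/A = √(0.00980) = 0.0990

9.90%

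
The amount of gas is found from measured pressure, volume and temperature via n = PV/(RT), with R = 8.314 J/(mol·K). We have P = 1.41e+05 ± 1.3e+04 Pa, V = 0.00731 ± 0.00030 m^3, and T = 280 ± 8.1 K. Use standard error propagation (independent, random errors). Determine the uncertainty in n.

0.0465 mol

Each factor contributes (exponent × relative error)² to (δn/n)²:
  (1·δP/P)² = (1×0.0922)² = 0.00850;  (1·δV/V)² = (1×0.0410)² = 0.00168;  (-1·δT/T)² = (-1×0.0289)² = 0.000837
δn/n = √(0.0110) = 0.105
n = 0.443 mol, so δn = 0.105 × 0.443 = 0.0465 mol.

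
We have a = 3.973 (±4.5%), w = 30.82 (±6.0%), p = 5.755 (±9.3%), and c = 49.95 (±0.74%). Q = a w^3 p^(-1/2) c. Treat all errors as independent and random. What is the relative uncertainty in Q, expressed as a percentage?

Each factor contributes (exponent × relative error)² to (δQ/Q)²:
  (1·δa/a)² = (1×0.0450)² = 0.00202;  (3·δw/w)² = (3×0.0600)² = 0.0324;  (−½·δp/p)² = (-0.5×0.0930)² = 0.00216;  (1·δc/c)² = (1×0.00740)² = 5.48e-05
δQ/Q = √(0.0366) = 0.191

19.1%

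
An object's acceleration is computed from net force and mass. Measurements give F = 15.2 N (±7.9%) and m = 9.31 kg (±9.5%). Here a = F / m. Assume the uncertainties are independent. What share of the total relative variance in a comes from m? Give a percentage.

(δa/a)² = (1·δF/F)² + (-1·δm/m)²
  F term: (1×0.0790)² = 0.00624
  m term: (-1×0.0950)² = 0.00903
Total = 0.0153. Share from m = 0.00903/0.0153 = 0.591.

59.1%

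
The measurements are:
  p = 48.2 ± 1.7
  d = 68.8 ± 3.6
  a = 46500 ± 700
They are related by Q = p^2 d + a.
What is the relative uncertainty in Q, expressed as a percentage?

Let w = p^2·d = 1.6e+05. δw/w = √((2·δp/p)² + (1·δd/d)²) = √(0.00498 + 0.00274) = 0.0878, so δw = 14000.
Q = w + a: δQ = √(δw² + δa²) = √(1.97e+08 + 4.9e+05) = 14100
Q = 2.06e+05, so δQ/Q = 14100/2.06e+05 = 0.0681.

6.81%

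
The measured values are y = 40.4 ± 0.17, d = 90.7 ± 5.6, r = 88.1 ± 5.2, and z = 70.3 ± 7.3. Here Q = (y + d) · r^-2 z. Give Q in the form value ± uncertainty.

Let u = y + d = 131. δu = √(δy² + δd²) = √(0.0289 + 31.4) = 5.60, so δu/u = 0.0427.
Q is then a monomial in u, r, z:
δQ/Q = √((δu/u)² + (-2·δr/r)² + (1·δz/z)²) = √(0.00183 + 0.0139 + 0.0108) = 0.163
Q = 1.19, so δQ = 0.163 × 1.19 = 0.193.

1.19 ± 0.193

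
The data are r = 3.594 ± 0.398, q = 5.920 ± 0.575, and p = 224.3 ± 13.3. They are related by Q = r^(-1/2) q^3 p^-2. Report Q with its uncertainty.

Each factor contributes (exponent × relative error)² to (δQ/Q)²:
  (−½·δr/r)² = (-0.5×0.111)² = 0.00307;  (3·δq/q)² = (3×0.0971)² = 0.0849;  (-2·δp/p)² = (-2×0.0593)² = 0.0141
δQ/Q = √(0.102) = 0.319
Q = 0.002175, so δQ = 0.319 × 0.002175 = 0.000695.

0.002175 ± 0.000695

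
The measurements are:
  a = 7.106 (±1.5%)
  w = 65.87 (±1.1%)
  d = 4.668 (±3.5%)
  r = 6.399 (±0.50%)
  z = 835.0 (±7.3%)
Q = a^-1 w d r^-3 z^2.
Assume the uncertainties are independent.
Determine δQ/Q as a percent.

15.2%

Since Q is a product/quotient, work with relative uncertainties:
  (-1·δa/a)² = (-1×0.0150)² = 0.000225;  (1·δw/w)² = (1×0.0110)² = 0.000121;  (1·δd/d)² = (1×0.0350)² = 0.00123;  (-3·δr/r)² = (-3×0.00500)² = 0.000225;  (2·δz/z)² = (2×0.0730)² = 0.0213
δQ/Q = √(0.0231) = 0.152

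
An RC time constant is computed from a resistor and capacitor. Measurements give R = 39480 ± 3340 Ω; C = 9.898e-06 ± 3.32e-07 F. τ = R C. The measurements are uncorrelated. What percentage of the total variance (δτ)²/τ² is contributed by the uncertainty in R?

(δτ/τ)² = (1·δR/R)² + (1·δC/C)²
  R term: (1×0.0846)² = 0.00716
  C term: (1×0.0335)² = 0.00113
Total = 0.00828. Share from R = 0.00716/0.00828 = 0.864.

86.4%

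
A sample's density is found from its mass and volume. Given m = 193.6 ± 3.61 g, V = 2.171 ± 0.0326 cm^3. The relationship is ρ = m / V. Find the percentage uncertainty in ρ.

2.39%

Relative error in a monomial: (δρ/ρ)² = Σ (nᵢ · δxᵢ/xᵢ)².
  (1·δm/m)² = (1×0.0186)² = 0.000348;  (-1·δV/V)² = (-1×0.0150)² = 0.000225
δρ/ρ = √(0.000573) = 0.0239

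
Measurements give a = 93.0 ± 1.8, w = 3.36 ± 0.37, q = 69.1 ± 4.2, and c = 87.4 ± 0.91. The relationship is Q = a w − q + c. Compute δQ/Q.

Let p = a·w = 312. δp/p = √((1·δa/a)² + (1·δw/w)²) = √(0.000375 + 0.0121) = 0.112, so δp = 34.9.
Q = p − q + c: δQ = √(δp² + δq² + δc²) = √(1220 + 17.6 + 0.828) = 35.2
Q = 331, so δQ/Q = 35.2/331 = 0.106.

0.106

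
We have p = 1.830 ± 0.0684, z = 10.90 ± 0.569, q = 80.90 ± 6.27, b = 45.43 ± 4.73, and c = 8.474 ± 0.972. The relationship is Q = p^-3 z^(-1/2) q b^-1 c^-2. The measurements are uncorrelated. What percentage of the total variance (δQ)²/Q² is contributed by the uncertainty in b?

13.1%

(δQ/Q)² = (-3·δp/p)² + (−½·δz/z)² + (1·δq/q)² + (-1·δb/b)² + (-2·δc/c)²
  p term: (-3×0.0374)² = 0.0126
  z term: (-0.5×0.0522)² = 0.000681
  q term: (1×0.0775)² = 0.00601
  b term: (-1×0.104)² = 0.0108
  c term: (-2×0.115)² = 0.0526
Total = 0.0827. Share from b = 0.0108/0.0827 = 0.131.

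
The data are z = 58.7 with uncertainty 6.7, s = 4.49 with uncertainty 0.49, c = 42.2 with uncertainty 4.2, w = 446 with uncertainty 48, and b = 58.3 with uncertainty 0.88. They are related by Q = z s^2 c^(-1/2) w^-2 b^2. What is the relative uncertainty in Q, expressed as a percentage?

Since Q is a product/quotient, work with relative uncertainties:
  (1·δz/z)² = (1×0.114)² = 0.0130;  (2·δs/s)² = (2×0.109)² = 0.0476;  (−½·δc/c)² = (-0.5×0.0995)² = 0.00248;  (-2·δw/w)² = (-2×0.108)² = 0.0463;  (2·δb/b)² = (2×0.0151)² = 0.000911
δQ/Q = √(0.110) = 0.332

33.2%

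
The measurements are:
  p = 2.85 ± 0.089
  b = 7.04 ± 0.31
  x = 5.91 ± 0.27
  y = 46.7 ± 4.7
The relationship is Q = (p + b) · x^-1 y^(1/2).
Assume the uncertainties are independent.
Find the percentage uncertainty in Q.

Let u = p + b = 9.89. δu = √(δp² + δb²) = √(0.00792 + 0.0961) = 0.323, so δu/u = 0.0326.
Q is then a monomial in u, x, y:
δQ/Q = √((δu/u)² + (-1·δx/x)² + (½·δy/y)²) = √(0.00106 + 0.00209 + 0.00253) = 0.0754

7.54%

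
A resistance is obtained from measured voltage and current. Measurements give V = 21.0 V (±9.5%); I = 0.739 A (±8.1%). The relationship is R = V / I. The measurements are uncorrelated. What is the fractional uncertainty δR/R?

0.125

Relative error in a monomial: (δR/R)² = Σ (nᵢ · δxᵢ/xᵢ)².
  (1·δV/V)² = (1×0.0950)² = 0.00903;  (-1·δI/I)² = (-1×0.0810)² = 0.00656
δR/R = √(0.0156) = 0.125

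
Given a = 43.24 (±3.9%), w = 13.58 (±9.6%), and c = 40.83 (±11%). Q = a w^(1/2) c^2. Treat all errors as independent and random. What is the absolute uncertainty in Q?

For a monomial Q ∝ a, w^(1/2), c^2, fractional errors add in quadrature:
  (1·δa/a)² = (1×0.0390)² = 0.00152;  (½·δw/w)² = (0.5×0.0960)² = 0.00230;  (2·δc/c)² = (2×0.110)² = 0.0484
δQ/Q = √(0.0522) = 0.229
Q = 265600, so δQ = 0.229 × 265600 = 60700.

60700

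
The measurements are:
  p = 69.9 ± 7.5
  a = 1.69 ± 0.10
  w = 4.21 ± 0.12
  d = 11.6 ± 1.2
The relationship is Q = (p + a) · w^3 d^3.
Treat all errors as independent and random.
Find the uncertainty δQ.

2.82e+06

Let u = p + a = 71.6. δu = √(δp² + δa²) = √(56.2 + 0.0100) = 7.50, so δu/u = 0.105.
Q is then a monomial in u, w, d:
δQ/Q = √((δu/u)² + (3·δw/w)² + (3·δd/d)²) = √(0.0110 + 0.00731 + 0.0963) = 0.339
Q = 8.34e+06, so δQ = 0.339 × 8.34e+06 = 2.82e+06.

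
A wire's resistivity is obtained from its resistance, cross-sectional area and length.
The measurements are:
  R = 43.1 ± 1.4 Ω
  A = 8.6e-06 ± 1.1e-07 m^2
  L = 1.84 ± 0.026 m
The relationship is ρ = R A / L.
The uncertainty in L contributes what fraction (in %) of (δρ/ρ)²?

14.1%

(δρ/ρ)² = (1·δR/R)² + (1·δA/A)² + (-1·δL/L)²
  R term: (1×0.0325)² = 0.00106
  A term: (1×0.0128)² = 0.000164
  L term: (-1×0.0141)² = 0.000200
Total = 0.00142. Share from L = 0.000200/0.00142 = 0.141.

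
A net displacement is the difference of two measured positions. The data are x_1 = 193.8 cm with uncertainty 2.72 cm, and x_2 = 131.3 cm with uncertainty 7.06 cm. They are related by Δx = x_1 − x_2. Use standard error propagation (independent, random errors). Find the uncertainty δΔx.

7.57 cm

Sums and differences: (δΔx)² = Σ (cᵢ δxᵢ)².
  (δx_1)² = 7.40;  (δx_2)² = 49.8
δΔx = √(57.2) = 7.57 cm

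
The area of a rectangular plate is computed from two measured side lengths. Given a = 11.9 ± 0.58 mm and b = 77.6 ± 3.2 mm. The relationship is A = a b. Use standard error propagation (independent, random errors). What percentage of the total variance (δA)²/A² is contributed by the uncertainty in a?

58.3%

(δA/A)² = (1·δa/a)² + (1·δb/b)²
  a term: (1×0.0487)² = 0.00238
  b term: (1×0.0412)² = 0.00170
Total = 0.00408. Share from a = 0.00238/0.00408 = 0.583.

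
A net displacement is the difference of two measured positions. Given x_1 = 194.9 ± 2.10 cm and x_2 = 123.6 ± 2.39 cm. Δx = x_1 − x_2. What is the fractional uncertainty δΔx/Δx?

0.0446

For a sum/difference, combine absolute errors in quadrature:
  (δx_1)² = 4.41;  (δx_2)² = 5.71
δΔx = √(10.1) = 3.18 cm
Δx = 71.30 cm, so δΔx/Δx = 3.18/71.30 = 0.0446.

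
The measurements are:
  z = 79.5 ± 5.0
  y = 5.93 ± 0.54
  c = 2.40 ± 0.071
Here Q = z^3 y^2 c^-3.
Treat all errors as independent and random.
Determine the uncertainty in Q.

For a monomial Q ∝ z^3, y^2, c^-3, fractional errors add in quadrature:
  (3·δz/z)² = (3×0.0629)² = 0.0356;  (2·δy/y)² = (2×0.0911)² = 0.0332;  (-3·δc/c)² = (-3×0.0296)² = 0.00788
δQ/Q = √(0.0766) = 0.277
Q = 1.28e+06, so δQ = 0.277 × 1.28e+06 = 3.54e+05.

3.54e+05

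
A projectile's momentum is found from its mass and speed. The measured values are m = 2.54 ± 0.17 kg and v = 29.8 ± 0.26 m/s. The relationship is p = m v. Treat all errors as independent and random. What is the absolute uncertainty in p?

For a monomial p ∝ m, v, fractional errors add in quadrature:
  (1·δm/m)² = (1×0.0669)² = 0.00448;  (1·δv/v)² = (1×0.00872)² = 7.61e-05
δp/p = √(0.00456) = 0.0675
p = 75.7 kg·m/s, so δp = 0.0675 × 75.7 = 5.11 kg·m/s.

5.11 kg·m/s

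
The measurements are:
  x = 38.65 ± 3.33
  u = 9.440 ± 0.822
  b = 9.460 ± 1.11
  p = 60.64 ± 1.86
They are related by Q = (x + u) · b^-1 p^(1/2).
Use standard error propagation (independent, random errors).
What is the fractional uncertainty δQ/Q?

0.138

Let w = x + u = 48.09. δw = √(δx² + δu²) = √(11.1 + 0.676) = 3.43, so δw/w = 0.0713.
Q is then a monomial in w, b, p:
δQ/Q = √((δw/w)² + (-1·δb/b)² + (½·δp/p)²) = √(0.00509 + 0.0138 + 0.000235) = 0.138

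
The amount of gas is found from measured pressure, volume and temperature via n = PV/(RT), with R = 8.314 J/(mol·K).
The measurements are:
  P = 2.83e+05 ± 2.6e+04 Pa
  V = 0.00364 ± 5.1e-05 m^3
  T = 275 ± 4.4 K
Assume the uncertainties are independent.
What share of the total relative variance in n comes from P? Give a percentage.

94.9%

(δn/n)² = (1·δP/P)² + (1·δV/V)² + (-1·δT/T)²
  P term: (1×0.0919)² = 0.00844
  V term: (1×0.0140)² = 0.000196
  T term: (-1×0.0160)² = 0.000256
Total = 0.00889. Share from P = 0.00844/0.00889 = 0.949.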